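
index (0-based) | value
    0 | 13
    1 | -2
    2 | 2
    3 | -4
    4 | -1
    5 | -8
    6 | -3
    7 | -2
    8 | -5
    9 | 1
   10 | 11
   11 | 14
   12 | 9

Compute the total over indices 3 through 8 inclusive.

-23

Elements at indices 3..8: -4, -1, -8, -3, -2, -5
sum(-4, -1, -8, -3, -2, -5) = -23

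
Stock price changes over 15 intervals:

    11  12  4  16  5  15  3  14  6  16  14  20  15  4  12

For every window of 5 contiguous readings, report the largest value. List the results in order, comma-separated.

Sliding a size-5 window across the 15 values:
11 12 4 16 5 → max 16
12 4 16 5 15 → max 16
4 16 5 15 3 → max 16
16 5 15 3 14 → max 16
5 15 3 14 6 → max 15
15 3 14 6 16 → max 16
3 14 6 16 14 → max 16
14 6 16 14 20 → max 20
6 16 14 20 15 → max 20
16 14 20 15 4 → max 20
14 20 15 4 12 → max 20

16, 16, 16, 16, 15, 16, 16, 20, 20, 20, 20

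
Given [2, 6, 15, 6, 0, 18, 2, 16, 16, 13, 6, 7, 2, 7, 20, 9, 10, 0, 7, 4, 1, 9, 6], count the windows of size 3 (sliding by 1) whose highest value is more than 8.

[2, 6, 15] → max 15  > 8 ✓
[6, 15, 6] → max 15  > 8 ✓
[15, 6, 0] → max 15  > 8 ✓
[6, 0, 18] → max 18  > 8 ✓
[0, 18, 2] → max 18  > 8 ✓
[18, 2, 16] → max 18  > 8 ✓
[2, 16, 16] → max 16  > 8 ✓
[16, 16, 13] → max 16  > 8 ✓
[16, 13, 6] → max 16  > 8 ✓
[13, 6, 7] → max 13  > 8 ✓
[6, 7, 2] → max 7
[7, 2, 7] → max 7
[2, 7, 20] → max 20  > 8 ✓
[7, 20, 9] → max 20  > 8 ✓
[20, 9, 10] → max 20  > 8 ✓
[9, 10, 0] → max 10  > 8 ✓
[10, 0, 7] → max 10  > 8 ✓
[0, 7, 4] → max 7
[7, 4, 1] → max 7
[4, 1, 9] → max 9  > 8 ✓
[1, 9, 6] → max 9  > 8 ✓
17 windows satisfy the condition.

17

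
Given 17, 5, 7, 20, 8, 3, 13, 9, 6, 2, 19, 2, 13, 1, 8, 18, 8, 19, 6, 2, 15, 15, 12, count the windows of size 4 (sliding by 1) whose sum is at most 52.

19

(17, 5, 7, 20) → sum 49  ≤ 52 ✓
(5, 7, 20, 8) → sum 40  ≤ 52 ✓
(7, 20, 8, 3) → sum 38  ≤ 52 ✓
(20, 8, 3, 13) → sum 44  ≤ 52 ✓
(8, 3, 13, 9) → sum 33  ≤ 52 ✓
(3, 13, 9, 6) → sum 31  ≤ 52 ✓
(13, 9, 6, 2) → sum 30  ≤ 52 ✓
(9, 6, 2, 19) → sum 36  ≤ 52 ✓
(6, 2, 19, 2) → sum 29  ≤ 52 ✓
(2, 19, 2, 13) → sum 36  ≤ 52 ✓
(19, 2, 13, 1) → sum 35  ≤ 52 ✓
(2, 13, 1, 8) → sum 24  ≤ 52 ✓
(13, 1, 8, 18) → sum 40  ≤ 52 ✓
(1, 8, 18, 8) → sum 35  ≤ 52 ✓
(8, 18, 8, 19) → sum 53
(18, 8, 19, 6) → sum 51  ≤ 52 ✓
(8, 19, 6, 2) → sum 35  ≤ 52 ✓
(19, 6, 2, 15) → sum 42  ≤ 52 ✓
(6, 2, 15, 15) → sum 38  ≤ 52 ✓
(2, 15, 15, 12) → sum 44  ≤ 52 ✓
19 windows satisfy the condition.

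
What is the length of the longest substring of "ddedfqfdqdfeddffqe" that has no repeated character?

add d: [d] len 1
add d (repeat d, move left end past it): [d] len 1
add e: [d, e] len 2
add d (repeat d, move left end past it): [e, d] len 2
add f: [e, d, f] len 3
add q: [e, d, f, q] len 4
add f (repeat f, move left end past it): [q, f] len 2
add d: [q, f, d] len 3
add q (repeat q, move left end past it): [f, d, q] len 3
add d (repeat d, move left end past it): [q, d] len 2
add f: [q, d, f] len 3
add e: [q, d, f, e] len 4
add d (repeat d, move left end past it): [f, e, d] len 3
add d (repeat d, move left end past it): [d] len 1
add f: [d, f] len 2
add f (repeat f, move left end past it): [f] len 1
add q: [f, q] len 2
add e: [f, q, e] len 3
Longest all-distinct length: 4.

4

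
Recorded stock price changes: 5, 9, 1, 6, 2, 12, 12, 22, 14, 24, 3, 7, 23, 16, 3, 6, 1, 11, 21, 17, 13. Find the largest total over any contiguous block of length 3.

Each size-3 window and its sum:
(5, 9, 1) → sum 15
(9, 1, 6) → sum 16
(1, 6, 2) → sum 9
(6, 2, 12) → sum 20
(2, 12, 12) → sum 26
(12, 12, 22) → sum 46
(12, 22, 14) → sum 48
(22, 14, 24) → sum 60
(14, 24, 3) → sum 41
(24, 3, 7) → sum 34
(3, 7, 23) → sum 33
(7, 23, 16) → sum 46
(23, 16, 3) → sum 42
(16, 3, 6) → sum 25
(3, 6, 1) → sum 10
(6, 1, 11) → sum 18
(1, 11, 21) → sum 33
(11, 21, 17) → sum 49
(21, 17, 13) → sum 51
Largest of these is 60.

60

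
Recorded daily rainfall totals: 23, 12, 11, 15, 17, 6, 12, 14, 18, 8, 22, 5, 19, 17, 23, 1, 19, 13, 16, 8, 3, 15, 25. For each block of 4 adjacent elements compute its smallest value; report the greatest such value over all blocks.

Each size-4 window and its min:
(23, 12, 11, 15) → min 11
(12, 11, 15, 17) → min 11
(11, 15, 17, 6) → min 6
(15, 17, 6, 12) → min 6
(17, 6, 12, 14) → min 6
(6, 12, 14, 18) → min 6
(12, 14, 18, 8) → min 8
(14, 18, 8, 22) → min 8
(18, 8, 22, 5) → min 5
(8, 22, 5, 19) → min 5
(22, 5, 19, 17) → min 5
(5, 19, 17, 23) → min 5
(19, 17, 23, 1) → min 1
(17, 23, 1, 19) → min 1
(23, 1, 19, 13) → min 1
(1, 19, 13, 16) → min 1
(19, 13, 16, 8) → min 8
(13, 16, 8, 3) → min 3
(16, 8, 3, 15) → min 3
(8, 3, 15, 25) → min 3
Greatest of these is 11.

11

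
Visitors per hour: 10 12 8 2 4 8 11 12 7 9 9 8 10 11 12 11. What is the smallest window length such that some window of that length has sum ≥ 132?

15

add 10: running sum 10 < 132
add 12: running sum 22 < 132
add 8: running sum 30 < 132
add 2: running sum 32 < 132
add 4: running sum 36 < 132
add 8: running sum 44 < 132
add 11: running sum 55 < 132
add 12: running sum 67 < 132
add 7: running sum 74 < 132
add 9: running sum 83 < 132
add 9: running sum 92 < 132
add 8: running sum 100 < 132
add 10: running sum 110 < 132
add 11: running sum 121 < 132
add 12: shortest ending here [10, 12, 8, 2, 4, 8, 11, 12, 7, 9, 9, 8, 10, 11, 12] sum 133, len 15
add 11: shortest ending here [12, 8, 2, 4, 8, 11, 12, 7, 9, 9, 8, 10, 11, 12, 11] sum 134, len 15
Shortest qualifying length: 15.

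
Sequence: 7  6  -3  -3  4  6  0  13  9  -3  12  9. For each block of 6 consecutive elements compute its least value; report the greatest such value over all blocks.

-3

[7, 6, -3, -3, 4, 6] → min -3
[6, -3, -3, 4, 6, 0] → min -3
[-3, -3, 4, 6, 0, 13] → min -3
[-3, 4, 6, 0, 13, 9] → min -3
[4, 6, 0, 13, 9, -3] → min -3
[6, 0, 13, 9, -3, 12] → min -3
[0, 13, 9, -3, 12, 9] → min -3
Greatest of these is -3.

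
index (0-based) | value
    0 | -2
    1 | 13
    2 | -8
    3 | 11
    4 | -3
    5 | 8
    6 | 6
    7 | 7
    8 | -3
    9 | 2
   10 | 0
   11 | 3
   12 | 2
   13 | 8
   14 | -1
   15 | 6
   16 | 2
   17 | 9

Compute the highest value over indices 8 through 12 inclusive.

3

Elements at indices 8..12: -3, 2, 0, 3, 2
max(-3, 2, 0, 3, 2) = 3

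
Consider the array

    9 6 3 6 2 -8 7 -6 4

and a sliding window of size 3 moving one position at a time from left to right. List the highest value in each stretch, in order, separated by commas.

9, 6, 6, 6, 7, 7, 7

Sliding a size-3 window across the 9 values:
(9, 6, 3) → max 9
(6, 3, 6) → max 6
(3, 6, 2) → max 6
(6, 2, -8) → max 6
(2, -8, 7) → max 7
(-8, 7, -6) → max 7
(7, -6, 4) → max 7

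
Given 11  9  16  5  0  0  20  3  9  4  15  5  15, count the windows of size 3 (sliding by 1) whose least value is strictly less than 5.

11 9 16 → min 9
9 16 5 → min 5
16 5 0 → min 0  < 5 ✓
5 0 0 → min 0  < 5 ✓
0 0 20 → min 0  < 5 ✓
0 20 3 → min 0  < 5 ✓
20 3 9 → min 3  < 5 ✓
3 9 4 → min 3  < 5 ✓
9 4 15 → min 4  < 5 ✓
4 15 5 → min 4  < 5 ✓
15 5 15 → min 5
8 windows satisfy the condition.

8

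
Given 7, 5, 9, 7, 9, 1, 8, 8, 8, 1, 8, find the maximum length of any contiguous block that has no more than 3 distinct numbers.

Extend right; when distinct count exceeds 3, shrink from the left:
add 7: window [7] (1 distinct), len 1
add 5: window [7, 5] (2 distinct), len 2
add 9: window [7, 5, 9] (3 distinct), len 3
add 7: window [7, 5, 9, 7] (3 distinct), len 4
add 9: window [7, 5, 9, 7, 9] (3 distinct), len 5
add 1: window [9, 7, 9, 1] (3 distinct), len 4
add 8: window [9, 1, 8] (3 distinct), len 3
add 8: window [9, 1, 8, 8] (3 distinct), len 4
add 8: window [9, 1, 8, 8, 8] (3 distinct), len 5
add 1: window [9, 1, 8, 8, 8, 1] (3 distinct), len 6
add 8: window [9, 1, 8, 8, 8, 1, 8] (3 distinct), len 7
Longest length with ≤3 distinct: 7.

7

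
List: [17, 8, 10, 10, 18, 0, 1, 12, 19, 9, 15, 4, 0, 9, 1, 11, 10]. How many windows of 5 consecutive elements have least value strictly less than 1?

10

17 8 10 10 18 → min 8
8 10 10 18 0 → min 0  < 1 ✓
10 10 18 0 1 → min 0  < 1 ✓
10 18 0 1 12 → min 0  < 1 ✓
18 0 1 12 19 → min 0  < 1 ✓
0 1 12 19 9 → min 0  < 1 ✓
1 12 19 9 15 → min 1
12 19 9 15 4 → min 4
19 9 15 4 0 → min 0  < 1 ✓
9 15 4 0 9 → min 0  < 1 ✓
15 4 0 9 1 → min 0  < 1 ✓
4 0 9 1 11 → min 0  < 1 ✓
0 9 1 11 10 → min 0  < 1 ✓
10 windows satisfy the condition.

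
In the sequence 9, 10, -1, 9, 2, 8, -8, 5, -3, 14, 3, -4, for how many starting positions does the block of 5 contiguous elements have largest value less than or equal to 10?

5

(9, 10, -1, 9, 2) → max 10  ≤ 10 ✓
(10, -1, 9, 2, 8) → max 10  ≤ 10 ✓
(-1, 9, 2, 8, -8) → max 9  ≤ 10 ✓
(9, 2, 8, -8, 5) → max 9  ≤ 10 ✓
(2, 8, -8, 5, -3) → max 8  ≤ 10 ✓
(8, -8, 5, -3, 14) → max 14
(-8, 5, -3, 14, 3) → max 14
(5, -3, 14, 3, -4) → max 14
5 windows satisfy the condition.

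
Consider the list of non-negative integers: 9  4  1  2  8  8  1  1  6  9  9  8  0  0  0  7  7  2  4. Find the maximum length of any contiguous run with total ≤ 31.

add 9: [9] sum 9, len 1
add 4: [9, 4] sum 13, len 2
add 1: [9, 4, 1] sum 14, len 3
add 2: [9, 4, 1, 2] sum 16, len 4
add 8: [9, 4, 1, 2, 8] sum 24, len 5
add 8: [4, 1, 2, 8, 8] sum 23, len 5
add 1: [4, 1, 2, 8, 8, 1] sum 24, len 6
add 1: [4, 1, 2, 8, 8, 1, 1] sum 25, len 7
add 6: [4, 1, 2, 8, 8, 1, 1, 6] sum 31, len 8
add 9: [8, 1, 1, 6, 9] sum 25, len 5
add 9: [1, 1, 6, 9, 9] sum 26, len 5
add 8: [9, 9, 8] sum 26, len 3
add 0: [9, 9, 8, 0] sum 26, len 4
add 0: [9, 9, 8, 0, 0] sum 26, len 5
add 0: [9, 9, 8, 0, 0, 0] sum 26, len 6
add 7: [9, 8, 0, 0, 0, 7] sum 24, len 6
add 7: [9, 8, 0, 0, 0, 7, 7] sum 31, len 7
add 2: [8, 0, 0, 0, 7, 7, 2] sum 24, len 7
add 4: [8, 0, 0, 0, 7, 7, 2, 4] sum 28, len 8
Longest length seen: 8.

8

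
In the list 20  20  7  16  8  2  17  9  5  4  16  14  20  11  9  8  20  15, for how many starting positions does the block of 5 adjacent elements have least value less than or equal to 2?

5

20 20 7 16 8 → min 7
20 7 16 8 2 → min 2  ≤ 2 ✓
7 16 8 2 17 → min 2  ≤ 2 ✓
16 8 2 17 9 → min 2  ≤ 2 ✓
8 2 17 9 5 → min 2  ≤ 2 ✓
2 17 9 5 4 → min 2  ≤ 2 ✓
17 9 5 4 16 → min 4
9 5 4 16 14 → min 4
5 4 16 14 20 → min 4
4 16 14 20 11 → min 4
16 14 20 11 9 → min 9
14 20 11 9 8 → min 8
20 11 9 8 20 → min 8
11 9 8 20 15 → min 8
5 windows satisfy the condition.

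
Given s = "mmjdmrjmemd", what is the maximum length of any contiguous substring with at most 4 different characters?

add m: window [m] (1 distinct), len 1
add m: window [m, m] (1 distinct), len 2
add j: window [m, m, j] (2 distinct), len 3
add d: window [m, m, j, d] (3 distinct), len 4
add m: window [m, m, j, d, m] (3 distinct), len 5
add r: window [m, m, j, d, m, r] (4 distinct), len 6
add j: window [m, m, j, d, m, r, j] (4 distinct), len 7
add m: window [m, m, j, d, m, r, j, m] (4 distinct), len 8
add e: window [m, r, j, m, e] (4 distinct), len 5
add m: window [m, r, j, m, e, m] (4 distinct), len 6
add d: window [j, m, e, m, d] (4 distinct), len 5
Longest length with ≤4 distinct: 8.

8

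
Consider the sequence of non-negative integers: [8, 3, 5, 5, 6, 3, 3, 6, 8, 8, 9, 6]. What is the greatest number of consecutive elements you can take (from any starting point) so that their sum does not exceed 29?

6

[8] sum 8 len 1
[8, 3] sum 11 len 2
[8, 3, 5] sum 16 len 3
[8, 3, 5, 5] sum 21 len 4
[8, 3, 5, 5, 6] sum 27 len 5
[3, 5, 5, 6, 3] sum 22 len 5
[3, 5, 5, 6, 3, 3] sum 25 len 6
[5, 5, 6, 3, 3, 6] sum 28 len 6
[6, 3, 3, 6, 8] sum 26 len 5
[3, 3, 6, 8, 8] sum 28 len 5
[8, 8, 9] sum 25 len 3
[8, 9, 6] sum 23 len 3
Longest length seen: 6.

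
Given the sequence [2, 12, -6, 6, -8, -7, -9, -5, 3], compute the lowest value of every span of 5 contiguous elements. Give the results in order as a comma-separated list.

Sliding a size-5 window across the 9 values:
2 12 -6 6 -8 → min -8
12 -6 6 -8 -7 → min -8
-6 6 -8 -7 -9 → min -9
6 -8 -7 -9 -5 → min -9
-8 -7 -9 -5 3 → min -9

-8, -8, -9, -9, -9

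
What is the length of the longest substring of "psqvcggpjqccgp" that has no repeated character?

6

[p] len 1
[p, s] len 2
[p, s, q] len 3
[p, s, q, v] len 4
[p, s, q, v, c] len 5
[p, s, q, v, c, g] len 6
[g] len 1
[g, p] len 2
[g, p, j] len 3
[g, p, j, q] len 4
[g, p, j, q, c] len 5
[c] len 1
[c, g] len 2
[c, g, p] len 3
Longest all-distinct length: 6.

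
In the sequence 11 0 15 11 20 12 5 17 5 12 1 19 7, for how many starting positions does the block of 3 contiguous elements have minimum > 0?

9

(11, 0, 15) → min 0
(0, 15, 11) → min 0
(15, 11, 20) → min 11  > 0 ✓
(11, 20, 12) → min 11  > 0 ✓
(20, 12, 5) → min 5  > 0 ✓
(12, 5, 17) → min 5  > 0 ✓
(5, 17, 5) → min 5  > 0 ✓
(17, 5, 12) → min 5  > 0 ✓
(5, 12, 1) → min 1  > 0 ✓
(12, 1, 19) → min 1  > 0 ✓
(1, 19, 7) → min 1  > 0 ✓
9 windows satisfy the condition.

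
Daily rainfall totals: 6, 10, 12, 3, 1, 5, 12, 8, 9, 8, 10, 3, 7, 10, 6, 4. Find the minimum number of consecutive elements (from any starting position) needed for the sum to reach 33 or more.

4

add 6: running sum 6 < 33
add 10: running sum 16 < 33
add 12: running sum 28 < 33
add 3: running sum 31 < 33
add 1: running sum 32 < 33
end 5: [6, 10, 12, 3, 1, 5] sum 37, len 6
end 6: [12, 3, 1, 5, 12] sum 33, len 5
end 7: [12, 3, 1, 5, 12, 8] sum 41, len 6
end 8: [5, 12, 8, 9] sum 34, len 4
end 9: [12, 8, 9, 8] sum 37, len 4
end 10: [8, 9, 8, 10] sum 35, len 4
end 11: [8, 9, 8, 10, 3] sum 38, len 5
end 12: [9, 8, 10, 3, 7] sum 37, len 5
end 13: [8, 10, 3, 7, 10] sum 38, len 5
end 14: [10, 3, 7, 10, 6] sum 36, len 5
end 15: [10, 3, 7, 10, 6, 4] sum 40, len 6
Shortest qualifying length: 4.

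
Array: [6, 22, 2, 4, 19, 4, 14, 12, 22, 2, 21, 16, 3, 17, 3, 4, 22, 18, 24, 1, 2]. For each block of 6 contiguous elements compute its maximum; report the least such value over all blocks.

6 22 2 4 19 4 → max 22
22 2 4 19 4 14 → max 22
2 4 19 4 14 12 → max 19
4 19 4 14 12 22 → max 22
19 4 14 12 22 2 → max 22
4 14 12 22 2 21 → max 22
14 12 22 2 21 16 → max 22
12 22 2 21 16 3 → max 22
22 2 21 16 3 17 → max 22
2 21 16 3 17 3 → max 21
21 16 3 17 3 4 → max 21
16 3 17 3 4 22 → max 22
3 17 3 4 22 18 → max 22
17 3 4 22 18 24 → max 24
3 4 22 18 24 1 → max 24
4 22 18 24 1 2 → max 24
Least of these is 19.

19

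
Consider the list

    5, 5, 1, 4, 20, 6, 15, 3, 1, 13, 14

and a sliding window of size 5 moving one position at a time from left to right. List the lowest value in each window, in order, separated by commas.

Sliding a size-5 window across the 11 values:
5 5 1 4 20 → min 1
5 1 4 20 6 → min 1
1 4 20 6 15 → min 1
4 20 6 15 3 → min 3
20 6 15 3 1 → min 1
6 15 3 1 13 → min 1
15 3 1 13 14 → min 1

1, 1, 1, 3, 1, 1, 1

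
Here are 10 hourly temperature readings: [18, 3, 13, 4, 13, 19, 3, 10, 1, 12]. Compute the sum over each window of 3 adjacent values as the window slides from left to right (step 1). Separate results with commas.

18 3 13 → sum 34
3 13 4 → sum 20
13 4 13 → sum 30
4 13 19 → sum 36
13 19 3 → sum 35
19 3 10 → sum 32
3 10 1 → sum 14
10 1 12 → sum 23

34, 20, 30, 36, 35, 32, 14, 23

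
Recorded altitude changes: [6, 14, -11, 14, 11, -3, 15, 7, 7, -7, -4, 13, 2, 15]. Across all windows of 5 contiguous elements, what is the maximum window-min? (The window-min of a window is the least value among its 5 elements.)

-3

Window mins for each of the 10 positions:
6 14 -11 14 11 → min -11
14 -11 14 11 -3 → min -11
-11 14 11 -3 15 → min -11
14 11 -3 15 7 → min -3
11 -3 15 7 7 → min -3
-3 15 7 7 -7 → min -7
15 7 7 -7 -4 → min -7
7 7 -7 -4 13 → min -7
7 -7 -4 13 2 → min -7
-7 -4 13 2 15 → min -7
Maximum of these is -3.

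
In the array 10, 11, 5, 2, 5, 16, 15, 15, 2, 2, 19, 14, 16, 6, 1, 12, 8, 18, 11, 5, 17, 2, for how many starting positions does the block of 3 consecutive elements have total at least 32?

10

(10, 11, 5) → sum 26
(11, 5, 2) → sum 18
(5, 2, 5) → sum 12
(2, 5, 16) → sum 23
(5, 16, 15) → sum 36  ≥ 32 ✓
(16, 15, 15) → sum 46  ≥ 32 ✓
(15, 15, 2) → sum 32  ≥ 32 ✓
(15, 2, 2) → sum 19
(2, 2, 19) → sum 23
(2, 19, 14) → sum 35  ≥ 32 ✓
(19, 14, 16) → sum 49  ≥ 32 ✓
(14, 16, 6) → sum 36  ≥ 32 ✓
(16, 6, 1) → sum 23
(6, 1, 12) → sum 19
(1, 12, 8) → sum 21
(12, 8, 18) → sum 38  ≥ 32 ✓
(8, 18, 11) → sum 37  ≥ 32 ✓
(18, 11, 5) → sum 34  ≥ 32 ✓
(11, 5, 17) → sum 33  ≥ 32 ✓
(5, 17, 2) → sum 24
10 windows satisfy the condition.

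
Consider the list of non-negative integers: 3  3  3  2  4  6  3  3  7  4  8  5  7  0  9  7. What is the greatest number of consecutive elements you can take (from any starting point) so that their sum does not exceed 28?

8

→ 3: sum 3, len 1
→ 3: sum 6, len 2
→ 3: sum 9, len 3
→ 2: sum 11, len 4
→ 4: sum 15, len 5
→ 6: sum 21, len 6
→ 3: sum 24, len 7
→ 3: sum 27, len 8
→ 7 (dropped 3, 3): sum 28, len 7
→ 4 (dropped 3, 2): sum 27, len 6
→ 8 (dropped 4, 6): sum 25, len 5
→ 5 (dropped 3): sum 27, len 5
→ 7 (dropped 3, 7): sum 24, len 4
→ 0: sum 24, len 5
→ 9 (dropped 4, 8): sum 21, len 4
→ 7: sum 28, len 5
Longest length seen: 8.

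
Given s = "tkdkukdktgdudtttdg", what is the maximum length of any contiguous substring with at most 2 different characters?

5

Extend right; when distinct count exceeds 2, shrink from the left:
[t] 1 distinct, len 1
[t, k] 2 distinct, len 2
[k, d] 2 distinct, len 2
[k, d, k] 2 distinct, len 3
[k, u] 2 distinct, len 2
[k, u, k] 2 distinct, len 3
[k, d] 2 distinct, len 2
[k, d, k] 2 distinct, len 3
[k, t] 2 distinct, len 2
[t, g] 2 distinct, len 2
[g, d] 2 distinct, len 2
[d, u] 2 distinct, len 2
[d, u, d] 2 distinct, len 3
[d, t] 2 distinct, len 2
[d, t, t] 2 distinct, len 3
[d, t, t, t] 2 distinct, len 4
[d, t, t, t, d] 2 distinct, len 5
[d, g] 2 distinct, len 2
Longest length with ≤2 distinct: 5.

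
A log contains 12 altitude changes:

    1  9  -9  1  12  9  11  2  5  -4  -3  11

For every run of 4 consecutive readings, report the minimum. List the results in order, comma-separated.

-9, -9, -9, 1, 2, 2, -4, -4, -4

[1, 9, -9, 1] → min -9
[9, -9, 1, 12] → min -9
[-9, 1, 12, 9] → min -9
[1, 12, 9, 11] → min 1
[12, 9, 11, 2] → min 2
[9, 11, 2, 5] → min 2
[11, 2, 5, -4] → min -4
[2, 5, -4, -3] → min -4
[5, -4, -3, 11] → min -4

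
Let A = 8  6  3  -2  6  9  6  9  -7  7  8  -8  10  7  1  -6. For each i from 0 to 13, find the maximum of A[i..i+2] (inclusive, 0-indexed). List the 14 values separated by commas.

8 6 3 → max 8
6 3 -2 → max 6
3 -2 6 → max 6
-2 6 9 → max 9
6 9 6 → max 9
9 6 9 → max 9
6 9 -7 → max 9
9 -7 7 → max 9
-7 7 8 → max 8
7 8 -8 → max 8
8 -8 10 → max 10
-8 10 7 → max 10
10 7 1 → max 10
7 1 -6 → max 7

8, 6, 6, 9, 9, 9, 9, 9, 8, 8, 10, 10, 10, 7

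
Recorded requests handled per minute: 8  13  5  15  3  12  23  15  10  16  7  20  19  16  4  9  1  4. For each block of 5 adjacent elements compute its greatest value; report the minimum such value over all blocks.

(8, 13, 5, 15, 3) → max 15
(13, 5, 15, 3, 12) → max 15
(5, 15, 3, 12, 23) → max 23
(15, 3, 12, 23, 15) → max 23
(3, 12, 23, 15, 10) → max 23
(12, 23, 15, 10, 16) → max 23
(23, 15, 10, 16, 7) → max 23
(15, 10, 16, 7, 20) → max 20
(10, 16, 7, 20, 19) → max 20
(16, 7, 20, 19, 16) → max 20
(7, 20, 19, 16, 4) → max 20
(20, 19, 16, 4, 9) → max 20
(19, 16, 4, 9, 1) → max 19
(16, 4, 9, 1, 4) → max 16
Minimum of these is 15.

15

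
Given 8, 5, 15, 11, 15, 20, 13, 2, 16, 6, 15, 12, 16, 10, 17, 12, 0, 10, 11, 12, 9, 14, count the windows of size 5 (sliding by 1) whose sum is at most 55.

8

8 5 15 11 15 → sum 54  ≤ 55 ✓
5 15 11 15 20 → sum 66
15 11 15 20 13 → sum 74
11 15 20 13 2 → sum 61
15 20 13 2 16 → sum 66
20 13 2 16 6 → sum 57
13 2 16 6 15 → sum 52  ≤ 55 ✓
2 16 6 15 12 → sum 51  ≤ 55 ✓
16 6 15 12 16 → sum 65
6 15 12 16 10 → sum 59
15 12 16 10 17 → sum 70
12 16 10 17 12 → sum 67
16 10 17 12 0 → sum 55  ≤ 55 ✓
10 17 12 0 10 → sum 49  ≤ 55 ✓
17 12 0 10 11 → sum 50  ≤ 55 ✓
12 0 10 11 12 → sum 45  ≤ 55 ✓
0 10 11 12 9 → sum 42  ≤ 55 ✓
10 11 12 9 14 → sum 56
8 windows satisfy the condition.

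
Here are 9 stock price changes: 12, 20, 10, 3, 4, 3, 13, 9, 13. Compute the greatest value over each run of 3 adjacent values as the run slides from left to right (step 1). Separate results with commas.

20, 20, 10, 4, 13, 13, 13

(12, 20, 10) → max 20
(20, 10, 3) → max 20
(10, 3, 4) → max 10
(3, 4, 3) → max 4
(4, 3, 13) → max 13
(3, 13, 9) → max 13
(13, 9, 13) → max 13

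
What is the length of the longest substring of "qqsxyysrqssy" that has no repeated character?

4

add q: [q] len 1
add q (repeat q, move left end past it): [q] len 1
add s: [q, s] len 2
add x: [q, s, x] len 3
add y: [q, s, x, y] len 4
add y (repeat y, move left end past it): [y] len 1
add s: [y, s] len 2
add r: [y, s, r] len 3
add q: [y, s, r, q] len 4
add s (repeat s, move left end past it): [r, q, s] len 3
add s (repeat s, move left end past it): [s] len 1
add y: [s, y] len 2
Longest all-distinct length: 4.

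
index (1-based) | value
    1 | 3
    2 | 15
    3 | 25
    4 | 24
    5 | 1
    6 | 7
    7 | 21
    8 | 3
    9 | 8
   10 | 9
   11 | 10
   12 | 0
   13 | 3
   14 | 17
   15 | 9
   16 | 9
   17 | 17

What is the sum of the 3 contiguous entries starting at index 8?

20

Elements at indices 8..10: 3, 8, 9
sum(3, 8, 9) = 20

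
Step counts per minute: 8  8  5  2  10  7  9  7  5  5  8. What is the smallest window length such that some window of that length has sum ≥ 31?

Extend right; whenever the sum reaches 31, record the length and shrink from the left:
add 8: running sum 8 < 31
add 8: running sum 16 < 31
add 5: running sum 21 < 31
add 2: running sum 23 < 31
end 4: [8, 8, 5, 2, 10] sum 33, len 5
end 5: [8, 5, 2, 10, 7] sum 32, len 5
end 6: [5, 2, 10, 7, 9] sum 33, len 5
end 7: [10, 7, 9, 7] sum 33, len 4
end 8: [10, 7, 9, 7, 5] sum 38, len 5
end 9: [7, 9, 7, 5, 5] sum 33, len 5
end 10: [9, 7, 5, 5, 8] sum 34, len 5
Shortest qualifying length: 4.

4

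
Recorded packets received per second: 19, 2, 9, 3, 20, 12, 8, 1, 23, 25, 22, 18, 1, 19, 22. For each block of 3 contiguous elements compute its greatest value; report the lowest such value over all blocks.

9

(19, 2, 9) → max 19
(2, 9, 3) → max 9
(9, 3, 20) → max 20
(3, 20, 12) → max 20
(20, 12, 8) → max 20
(12, 8, 1) → max 12
(8, 1, 23) → max 23
(1, 23, 25) → max 25
(23, 25, 22) → max 25
(25, 22, 18) → max 25
(22, 18, 1) → max 22
(18, 1, 19) → max 19
(1, 19, 22) → max 22
Lowest of these is 9.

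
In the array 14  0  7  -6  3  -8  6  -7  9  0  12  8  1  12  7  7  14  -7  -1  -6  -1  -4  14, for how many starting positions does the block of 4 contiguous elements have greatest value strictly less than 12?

14 0 7 -6 → max 14
0 7 -6 3 → max 7  < 12 ✓
7 -6 3 -8 → max 7  < 12 ✓
-6 3 -8 6 → max 6  < 12 ✓
3 -8 6 -7 → max 6  < 12 ✓
-8 6 -7 9 → max 9  < 12 ✓
6 -7 9 0 → max 9  < 12 ✓
-7 9 0 12 → max 12
9 0 12 8 → max 12
0 12 8 1 → max 12
12 8 1 12 → max 12
8 1 12 7 → max 12
1 12 7 7 → max 12
12 7 7 14 → max 14
7 7 14 -7 → max 14
7 14 -7 -1 → max 14
14 -7 -1 -6 → max 14
-7 -1 -6 -1 → max -1  < 12 ✓
-1 -6 -1 -4 → max -1  < 12 ✓
-6 -1 -4 14 → max 14
8 windows satisfy the condition.

8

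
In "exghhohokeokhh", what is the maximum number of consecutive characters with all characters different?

[e] len 1
[e, x] len 2
[e, x, g] len 3
[e, x, g, h] len 4
[h] len 1
[h, o] len 2
[o, h] len 2
[h, o] len 2
[h, o, k] len 3
[h, o, k, e] len 4
[k, e, o] len 3
[e, o, k] len 3
[e, o, k, h] len 4
[h] len 1
Longest all-distinct length: 4.

4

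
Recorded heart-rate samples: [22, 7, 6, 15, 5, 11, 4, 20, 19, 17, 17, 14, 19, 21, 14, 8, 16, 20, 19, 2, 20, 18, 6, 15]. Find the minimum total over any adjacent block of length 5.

41

[22, 7, 6, 15, 5] → sum 55
[7, 6, 15, 5, 11] → sum 44
[6, 15, 5, 11, 4] → sum 41
[15, 5, 11, 4, 20] → sum 55
[5, 11, 4, 20, 19] → sum 59
[11, 4, 20, 19, 17] → sum 71
[4, 20, 19, 17, 17] → sum 77
[20, 19, 17, 17, 14] → sum 87
[19, 17, 17, 14, 19] → sum 86
[17, 17, 14, 19, 21] → sum 88
[17, 14, 19, 21, 14] → sum 85
[14, 19, 21, 14, 8] → sum 76
[19, 21, 14, 8, 16] → sum 78
[21, 14, 8, 16, 20] → sum 79
[14, 8, 16, 20, 19] → sum 77
[8, 16, 20, 19, 2] → sum 65
[16, 20, 19, 2, 20] → sum 77
[20, 19, 2, 20, 18] → sum 79
[19, 2, 20, 18, 6] → sum 65
[2, 20, 18, 6, 15] → sum 61
Minimum of these is 41.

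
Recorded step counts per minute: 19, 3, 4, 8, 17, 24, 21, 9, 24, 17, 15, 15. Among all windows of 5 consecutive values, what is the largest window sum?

95

Each size-5 window and its sum:
19 3 4 8 17 → sum 51
3 4 8 17 24 → sum 56
4 8 17 24 21 → sum 74
8 17 24 21 9 → sum 79
17 24 21 9 24 → sum 95
24 21 9 24 17 → sum 95
21 9 24 17 15 → sum 86
9 24 17 15 15 → sum 80
Largest of these is 95.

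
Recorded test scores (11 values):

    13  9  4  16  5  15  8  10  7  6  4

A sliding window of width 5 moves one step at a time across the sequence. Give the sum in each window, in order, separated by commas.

47, 49, 48, 54, 45, 46, 35

13 9 4 16 5 → sum 47
9 4 16 5 15 → sum 49
4 16 5 15 8 → sum 48
16 5 15 8 10 → sum 54
5 15 8 10 7 → sum 45
15 8 10 7 6 → sum 46
8 10 7 6 4 → sum 35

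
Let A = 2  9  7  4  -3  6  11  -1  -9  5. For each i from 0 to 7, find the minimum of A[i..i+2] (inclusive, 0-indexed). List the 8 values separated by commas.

[2, 9, 7] → min 2
[9, 7, 4] → min 4
[7, 4, -3] → min -3
[4, -3, 6] → min -3
[-3, 6, 11] → min -3
[6, 11, -1] → min -1
[11, -1, -9] → min -9
[-1, -9, 5] → min -9

2, 4, -3, -3, -3, -1, -9, -9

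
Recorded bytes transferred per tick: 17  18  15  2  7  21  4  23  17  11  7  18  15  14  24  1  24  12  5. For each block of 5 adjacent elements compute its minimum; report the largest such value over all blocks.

[17, 18, 15, 2, 7] → min 2
[18, 15, 2, 7, 21] → min 2
[15, 2, 7, 21, 4] → min 2
[2, 7, 21, 4, 23] → min 2
[7, 21, 4, 23, 17] → min 4
[21, 4, 23, 17, 11] → min 4
[4, 23, 17, 11, 7] → min 4
[23, 17, 11, 7, 18] → min 7
[17, 11, 7, 18, 15] → min 7
[11, 7, 18, 15, 14] → min 7
[7, 18, 15, 14, 24] → min 7
[18, 15, 14, 24, 1] → min 1
[15, 14, 24, 1, 24] → min 1
[14, 24, 1, 24, 12] → min 1
[24, 1, 24, 12, 5] → min 1
Largest of these is 7.

7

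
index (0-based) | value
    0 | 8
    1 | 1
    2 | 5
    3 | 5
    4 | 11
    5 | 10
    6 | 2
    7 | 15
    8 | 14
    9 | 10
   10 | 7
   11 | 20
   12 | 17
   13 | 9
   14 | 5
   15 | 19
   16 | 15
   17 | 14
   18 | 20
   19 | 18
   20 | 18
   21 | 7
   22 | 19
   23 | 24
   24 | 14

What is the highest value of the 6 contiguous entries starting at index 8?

Elements at indices 8..13: 14, 10, 7, 20, 17, 9
max(14, 10, 7, 20, 17, 9) = 20

20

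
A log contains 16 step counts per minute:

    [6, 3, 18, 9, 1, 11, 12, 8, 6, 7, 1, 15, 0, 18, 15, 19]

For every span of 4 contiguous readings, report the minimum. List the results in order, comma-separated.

3, 1, 1, 1, 1, 6, 6, 1, 1, 0, 0, 0, 0

(6, 3, 18, 9) → min 3
(3, 18, 9, 1) → min 1
(18, 9, 1, 11) → min 1
(9, 1, 11, 12) → min 1
(1, 11, 12, 8) → min 1
(11, 12, 8, 6) → min 6
(12, 8, 6, 7) → min 6
(8, 6, 7, 1) → min 1
(6, 7, 1, 15) → min 1
(7, 1, 15, 0) → min 0
(1, 15, 0, 18) → min 0
(15, 0, 18, 15) → min 0
(0, 18, 15, 19) → min 0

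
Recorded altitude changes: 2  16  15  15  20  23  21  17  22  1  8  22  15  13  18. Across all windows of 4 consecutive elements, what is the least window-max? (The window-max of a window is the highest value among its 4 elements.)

16

Each size-4 window and its max:
(2, 16, 15, 15) → max 16
(16, 15, 15, 20) → max 20
(15, 15, 20, 23) → max 23
(15, 20, 23, 21) → max 23
(20, 23, 21, 17) → max 23
(23, 21, 17, 22) → max 23
(21, 17, 22, 1) → max 22
(17, 22, 1, 8) → max 22
(22, 1, 8, 22) → max 22
(1, 8, 22, 15) → max 22
(8, 22, 15, 13) → max 22
(22, 15, 13, 18) → max 22
Least of these is 16.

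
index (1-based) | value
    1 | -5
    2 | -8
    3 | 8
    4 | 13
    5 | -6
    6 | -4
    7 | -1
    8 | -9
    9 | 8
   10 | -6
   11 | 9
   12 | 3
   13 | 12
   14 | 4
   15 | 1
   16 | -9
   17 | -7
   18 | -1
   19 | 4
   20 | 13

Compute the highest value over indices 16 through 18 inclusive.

Elements at indices 16..18: -9, -7, -1
max(-9, -7, -1) = -1

-1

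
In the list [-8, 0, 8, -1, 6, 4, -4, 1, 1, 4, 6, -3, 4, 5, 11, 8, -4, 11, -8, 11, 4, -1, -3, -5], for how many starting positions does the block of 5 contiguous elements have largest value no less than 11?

10

[-8, 0, 8, -1, 6] → max 8
[0, 8, -1, 6, 4] → max 8
[8, -1, 6, 4, -4] → max 8
[-1, 6, 4, -4, 1] → max 6
[6, 4, -4, 1, 1] → max 6
[4, -4, 1, 1, 4] → max 4
[-4, 1, 1, 4, 6] → max 6
[1, 1, 4, 6, -3] → max 6
[1, 4, 6, -3, 4] → max 6
[4, 6, -3, 4, 5] → max 6
[6, -3, 4, 5, 11] → max 11  ≥ 11 ✓
[-3, 4, 5, 11, 8] → max 11  ≥ 11 ✓
[4, 5, 11, 8, -4] → max 11  ≥ 11 ✓
[5, 11, 8, -4, 11] → max 11  ≥ 11 ✓
[11, 8, -4, 11, -8] → max 11  ≥ 11 ✓
[8, -4, 11, -8, 11] → max 11  ≥ 11 ✓
[-4, 11, -8, 11, 4] → max 11  ≥ 11 ✓
[11, -8, 11, 4, -1] → max 11  ≥ 11 ✓
[-8, 11, 4, -1, -3] → max 11  ≥ 11 ✓
[11, 4, -1, -3, -5] → max 11  ≥ 11 ✓
10 windows satisfy the condition.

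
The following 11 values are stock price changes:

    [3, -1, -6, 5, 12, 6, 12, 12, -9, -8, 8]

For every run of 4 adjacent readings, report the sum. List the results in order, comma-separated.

1, 10, 17, 35, 42, 21, 7, 3

(3, -1, -6, 5) → sum 1
(-1, -6, 5, 12) → sum 10
(-6, 5, 12, 6) → sum 17
(5, 12, 6, 12) → sum 35
(12, 6, 12, 12) → sum 42
(6, 12, 12, -9) → sum 21
(12, 12, -9, -8) → sum 7
(12, -9, -8, 8) → sum 3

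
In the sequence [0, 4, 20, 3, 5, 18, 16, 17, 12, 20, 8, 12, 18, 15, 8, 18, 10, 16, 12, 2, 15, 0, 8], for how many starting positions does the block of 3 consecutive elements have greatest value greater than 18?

6

(0, 4, 20) → max 20  > 18 ✓
(4, 20, 3) → max 20  > 18 ✓
(20, 3, 5) → max 20  > 18 ✓
(3, 5, 18) → max 18
(5, 18, 16) → max 18
(18, 16, 17) → max 18
(16, 17, 12) → max 17
(17, 12, 20) → max 20  > 18 ✓
(12, 20, 8) → max 20  > 18 ✓
(20, 8, 12) → max 20  > 18 ✓
(8, 12, 18) → max 18
(12, 18, 15) → max 18
(18, 15, 8) → max 18
(15, 8, 18) → max 18
(8, 18, 10) → max 18
(18, 10, 16) → max 18
(10, 16, 12) → max 16
(16, 12, 2) → max 16
(12, 2, 15) → max 15
(2, 15, 0) → max 15
(15, 0, 8) → max 15
6 windows satisfy the condition.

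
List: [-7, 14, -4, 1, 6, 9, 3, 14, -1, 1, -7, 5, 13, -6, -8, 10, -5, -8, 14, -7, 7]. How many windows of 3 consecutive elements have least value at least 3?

[-7, 14, -4] → min -7
[14, -4, 1] → min -4
[-4, 1, 6] → min -4
[1, 6, 9] → min 1
[6, 9, 3] → min 3  ≥ 3 ✓
[9, 3, 14] → min 3  ≥ 3 ✓
[3, 14, -1] → min -1
[14, -1, 1] → min -1
[-1, 1, -7] → min -7
[1, -7, 5] → min -7
[-7, 5, 13] → min -7
[5, 13, -6] → min -6
[13, -6, -8] → min -8
[-6, -8, 10] → min -8
[-8, 10, -5] → min -8
[10, -5, -8] → min -8
[-5, -8, 14] → min -8
[-8, 14, -7] → min -8
[14, -7, 7] → min -7
2 windows satisfy the condition.

2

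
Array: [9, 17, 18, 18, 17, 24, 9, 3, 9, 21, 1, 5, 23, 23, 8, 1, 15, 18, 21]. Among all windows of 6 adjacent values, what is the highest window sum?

103

9 17 18 18 17 24 → sum 103
17 18 18 17 24 9 → sum 103
18 18 17 24 9 3 → sum 89
18 17 24 9 3 9 → sum 80
17 24 9 3 9 21 → sum 83
24 9 3 9 21 1 → sum 67
9 3 9 21 1 5 → sum 48
3 9 21 1 5 23 → sum 62
9 21 1 5 23 23 → sum 82
21 1 5 23 23 8 → sum 81
1 5 23 23 8 1 → sum 61
5 23 23 8 1 15 → sum 75
23 23 8 1 15 18 → sum 88
23 8 1 15 18 21 → sum 86
Highest of these is 103.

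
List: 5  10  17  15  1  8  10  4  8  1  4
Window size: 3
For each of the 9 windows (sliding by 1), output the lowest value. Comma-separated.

5, 10, 1, 1, 1, 4, 4, 1, 1

5 10 17 → min 5
10 17 15 → min 10
17 15 1 → min 1
15 1 8 → min 1
1 8 10 → min 1
8 10 4 → min 4
10 4 8 → min 4
4 8 1 → min 1
8 1 4 → min 1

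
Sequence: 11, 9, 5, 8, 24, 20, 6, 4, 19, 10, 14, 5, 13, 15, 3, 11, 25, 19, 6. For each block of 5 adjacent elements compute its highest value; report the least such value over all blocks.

15

[11, 9, 5, 8, 24] → max 24
[9, 5, 8, 24, 20] → max 24
[5, 8, 24, 20, 6] → max 24
[8, 24, 20, 6, 4] → max 24
[24, 20, 6, 4, 19] → max 24
[20, 6, 4, 19, 10] → max 20
[6, 4, 19, 10, 14] → max 19
[4, 19, 10, 14, 5] → max 19
[19, 10, 14, 5, 13] → max 19
[10, 14, 5, 13, 15] → max 15
[14, 5, 13, 15, 3] → max 15
[5, 13, 15, 3, 11] → max 15
[13, 15, 3, 11, 25] → max 25
[15, 3, 11, 25, 19] → max 25
[3, 11, 25, 19, 6] → max 25
Least of these is 15.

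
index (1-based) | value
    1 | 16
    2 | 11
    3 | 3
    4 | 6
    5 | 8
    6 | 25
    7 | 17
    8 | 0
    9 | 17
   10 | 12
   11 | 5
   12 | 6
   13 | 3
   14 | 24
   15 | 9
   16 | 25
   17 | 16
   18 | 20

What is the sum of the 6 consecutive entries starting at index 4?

73

Elements at indices 4..9: 6, 8, 25, 17, 0, 17
sum(6, 8, 25, 17, 0, 17) = 73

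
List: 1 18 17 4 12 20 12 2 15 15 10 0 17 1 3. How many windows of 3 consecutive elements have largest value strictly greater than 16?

9

[1, 18, 17] → max 18  > 16 ✓
[18, 17, 4] → max 18  > 16 ✓
[17, 4, 12] → max 17  > 16 ✓
[4, 12, 20] → max 20  > 16 ✓
[12, 20, 12] → max 20  > 16 ✓
[20, 12, 2] → max 20  > 16 ✓
[12, 2, 15] → max 15
[2, 15, 15] → max 15
[15, 15, 10] → max 15
[15, 10, 0] → max 15
[10, 0, 17] → max 17  > 16 ✓
[0, 17, 1] → max 17  > 16 ✓
[17, 1, 3] → max 17  > 16 ✓
9 windows satisfy the condition.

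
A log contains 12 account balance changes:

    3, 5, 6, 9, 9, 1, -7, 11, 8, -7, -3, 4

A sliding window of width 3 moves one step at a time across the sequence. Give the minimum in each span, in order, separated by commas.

Sliding a size-3 window across the 12 values:
[3, 5, 6] → min 3
[5, 6, 9] → min 5
[6, 9, 9] → min 6
[9, 9, 1] → min 1
[9, 1, -7] → min -7
[1, -7, 11] → min -7
[-7, 11, 8] → min -7
[11, 8, -7] → min -7
[8, -7, -3] → min -7
[-7, -3, 4] → min -7

3, 5, 6, 1, -7, -7, -7, -7, -7, -7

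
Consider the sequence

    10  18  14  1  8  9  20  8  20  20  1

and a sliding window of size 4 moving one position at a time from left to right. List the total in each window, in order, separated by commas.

43, 41, 32, 38, 45, 57, 68, 49

[10, 18, 14, 1] → sum 43
[18, 14, 1, 8] → sum 41
[14, 1, 8, 9] → sum 32
[1, 8, 9, 20] → sum 38
[8, 9, 20, 8] → sum 45
[9, 20, 8, 20] → sum 57
[20, 8, 20, 20] → sum 68
[8, 20, 20, 1] → sum 49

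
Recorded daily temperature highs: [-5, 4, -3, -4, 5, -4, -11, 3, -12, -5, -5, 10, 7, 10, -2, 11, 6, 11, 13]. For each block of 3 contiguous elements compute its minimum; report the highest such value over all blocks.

7

Window mins for each of the 17 positions:
-5 4 -3 → min -5
4 -3 -4 → min -4
-3 -4 5 → min -4
-4 5 -4 → min -4
5 -4 -11 → min -11
-4 -11 3 → min -11
-11 3 -12 → min -12
3 -12 -5 → min -12
-12 -5 -5 → min -12
-5 -5 10 → min -5
-5 10 7 → min -5
10 7 10 → min 7
7 10 -2 → min -2
10 -2 11 → min -2
-2 11 6 → min -2
11 6 11 → min 6
6 11 13 → min 6
Highest of these is 7.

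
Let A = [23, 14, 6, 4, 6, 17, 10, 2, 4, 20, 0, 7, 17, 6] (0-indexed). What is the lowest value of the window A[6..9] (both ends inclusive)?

2

Elements at indices 6..9: 10, 2, 4, 20
min(10, 2, 4, 20) = 2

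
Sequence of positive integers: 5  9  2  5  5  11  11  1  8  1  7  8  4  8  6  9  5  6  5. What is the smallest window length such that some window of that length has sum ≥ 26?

add 5: running sum 5 < 26
add 9: running sum 14 < 26
add 2: running sum 16 < 26
add 5: running sum 21 < 26
add 5: shortest ending here [5, 9, 2, 5, 5] sum 26, len 5
add 11: shortest ending here [9, 2, 5, 5, 11] sum 32, len 5
add 11: shortest ending here [5, 11, 11] sum 27, len 3
add 1: shortest ending here [5, 11, 11, 1] sum 28, len 4
add 8: shortest ending here [11, 11, 1, 8] sum 31, len 4
add 1: shortest ending here [11, 11, 1, 8, 1] sum 32, len 5
add 7: shortest ending here [11, 1, 8, 1, 7] sum 28, len 5
add 8: shortest ending here [11, 1, 8, 1, 7, 8] sum 36, len 6
add 4: shortest ending here [8, 1, 7, 8, 4] sum 28, len 5
add 8: shortest ending here [7, 8, 4, 8] sum 27, len 4
add 6: shortest ending here [8, 4, 8, 6] sum 26, len 4
add 9: shortest ending here [4, 8, 6, 9] sum 27, len 4
add 5: shortest ending here [8, 6, 9, 5] sum 28, len 4
add 6: shortest ending here [6, 9, 5, 6] sum 26, len 4
add 5: shortest ending here [6, 9, 5, 6, 5] sum 31, len 5
Shortest qualifying length: 3.

3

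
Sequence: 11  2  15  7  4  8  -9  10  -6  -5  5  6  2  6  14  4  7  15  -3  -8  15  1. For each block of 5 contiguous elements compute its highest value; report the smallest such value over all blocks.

6

[11, 2, 15, 7, 4] → max 15
[2, 15, 7, 4, 8] → max 15
[15, 7, 4, 8, -9] → max 15
[7, 4, 8, -9, 10] → max 10
[4, 8, -9, 10, -6] → max 10
[8, -9, 10, -6, -5] → max 10
[-9, 10, -6, -5, 5] → max 10
[10, -6, -5, 5, 6] → max 10
[-6, -5, 5, 6, 2] → max 6
[-5, 5, 6, 2, 6] → max 6
[5, 6, 2, 6, 14] → max 14
[6, 2, 6, 14, 4] → max 14
[2, 6, 14, 4, 7] → max 14
[6, 14, 4, 7, 15] → max 15
[14, 4, 7, 15, -3] → max 15
[4, 7, 15, -3, -8] → max 15
[7, 15, -3, -8, 15] → max 15
[15, -3, -8, 15, 1] → max 15
Smallest of these is 6.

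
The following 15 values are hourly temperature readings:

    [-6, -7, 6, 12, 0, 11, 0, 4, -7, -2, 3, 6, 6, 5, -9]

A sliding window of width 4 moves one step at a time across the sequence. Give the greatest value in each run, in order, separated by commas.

12, 12, 12, 12, 11, 11, 4, 4, 6, 6, 6, 6

[-6, -7, 6, 12] → max 12
[-7, 6, 12, 0] → max 12
[6, 12, 0, 11] → max 12
[12, 0, 11, 0] → max 12
[0, 11, 0, 4] → max 11
[11, 0, 4, -7] → max 11
[0, 4, -7, -2] → max 4
[4, -7, -2, 3] → max 4
[-7, -2, 3, 6] → max 6
[-2, 3, 6, 6] → max 6
[3, 6, 6, 5] → max 6
[6, 6, 5, -9] → max 6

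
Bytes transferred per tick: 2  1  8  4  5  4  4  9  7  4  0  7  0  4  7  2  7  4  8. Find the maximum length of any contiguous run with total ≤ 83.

Extend to the right; shrink from the left whenever the sum exceeds 83:
→ 2: sum 2, len 1
→ 1: sum 3, len 2
→ 8: sum 11, len 3
→ 4: sum 15, len 4
→ 5: sum 20, len 5
→ 4: sum 24, len 6
→ 4: sum 28, len 7
→ 9: sum 37, len 8
→ 7: sum 44, len 9
→ 4: sum 48, len 10
→ 0: sum 48, len 11
→ 7: sum 55, len 12
→ 0: sum 55, len 13
→ 4: sum 59, len 14
→ 7: sum 66, len 15
→ 2: sum 68, len 16
→ 7: sum 75, len 17
→ 4: sum 79, len 18
→ 8 (dropped 2, 1, 8): sum 76, len 16
Longest length seen: 18.

18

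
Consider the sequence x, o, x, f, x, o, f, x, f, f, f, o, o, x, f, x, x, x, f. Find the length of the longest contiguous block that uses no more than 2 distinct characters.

[x] 1 distinct, len 1
[x, o] 2 distinct, len 2
[x, o, x] 2 distinct, len 3
[x, f] 2 distinct, len 2
[x, f, x] 2 distinct, len 3
[x, o] 2 distinct, len 2
[o, f] 2 distinct, len 2
[f, x] 2 distinct, len 2
[f, x, f] 2 distinct, len 3
[f, x, f, f] 2 distinct, len 4
[f, x, f, f, f] 2 distinct, len 5
[f, f, f, o] 2 distinct, len 4
[f, f, f, o, o] 2 distinct, len 5
[o, o, x] 2 distinct, len 3
[x, f] 2 distinct, len 2
[x, f, x] 2 distinct, len 3
[x, f, x, x] 2 distinct, len 4
[x, f, x, x, x] 2 distinct, len 5
[x, f, x, x, x, f] 2 distinct, len 6
Longest length with ≤2 distinct: 6.

6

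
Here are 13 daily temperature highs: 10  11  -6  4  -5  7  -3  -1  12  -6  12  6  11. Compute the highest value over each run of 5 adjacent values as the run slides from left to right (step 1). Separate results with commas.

11, 11, 7, 7, 12, 12, 12, 12, 12

Sliding a size-5 window across the 13 values:
10 11 -6 4 -5 → max 11
11 -6 4 -5 7 → max 11
-6 4 -5 7 -3 → max 7
4 -5 7 -3 -1 → max 7
-5 7 -3 -1 12 → max 12
7 -3 -1 12 -6 → max 12
-3 -1 12 -6 12 → max 12
-1 12 -6 12 6 → max 12
12 -6 12 6 11 → max 12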